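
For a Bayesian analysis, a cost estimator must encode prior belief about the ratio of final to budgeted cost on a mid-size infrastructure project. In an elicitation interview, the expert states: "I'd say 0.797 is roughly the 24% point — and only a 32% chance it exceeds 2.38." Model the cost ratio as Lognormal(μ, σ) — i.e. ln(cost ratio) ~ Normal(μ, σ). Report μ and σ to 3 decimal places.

If T ~ Lognormal(μ,σ) then ln T ~ Normal(μ,σ), so the p-quantile of ln T is μ + z_p·σ.
ln(0.797) = -0.2269 and ln(2.38) = 0.8671; z_{0.24} = -0.7063, z_{0.68} = 0.4677.
σ = (0.8671 − -0.2269)/(0.4677 − (-0.7063)) = 0.932.
μ = -0.2269 − (-0.7063)·0.932 = 0.431.

μ ≈ 0.431, σ ≈ 0.932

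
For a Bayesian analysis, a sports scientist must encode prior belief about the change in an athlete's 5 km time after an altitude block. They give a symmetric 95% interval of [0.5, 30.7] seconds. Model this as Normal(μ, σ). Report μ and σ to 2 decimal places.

μ = 15.60, σ = 7.70

A symmetric 95% interval runs μ ± z·σ with z = 1.96.
Half-width = 15.1, so σ = 15.1/1.96 = 7.70.
μ is the interval midpoint, 15.60.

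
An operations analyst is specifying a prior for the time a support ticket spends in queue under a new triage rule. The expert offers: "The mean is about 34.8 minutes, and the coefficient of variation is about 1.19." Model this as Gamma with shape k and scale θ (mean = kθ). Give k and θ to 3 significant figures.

k ≈ 0.706, θ ≈ 49.3

For Gamma(k, scale θ): mean = kθ, variance = kθ², so CV = 1/√k.
CV = 1.19, hence k = 1/CV² = 0.706.
Then θ = mean/k = 34.8/0.706 = 49.3.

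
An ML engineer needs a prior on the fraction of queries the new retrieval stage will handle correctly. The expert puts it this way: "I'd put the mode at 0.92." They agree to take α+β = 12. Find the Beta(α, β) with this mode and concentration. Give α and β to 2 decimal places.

α = 10.20, β = 1.80

For α,β > 1 the Beta mode is (α−1)/(α+β−2). With α+β = 12, the mode is (α−1)/10.
Set (α−1)/10 = 0.92 → α = 1 + 0.92·10 = 10.20.
β = 12 − α = 1.80.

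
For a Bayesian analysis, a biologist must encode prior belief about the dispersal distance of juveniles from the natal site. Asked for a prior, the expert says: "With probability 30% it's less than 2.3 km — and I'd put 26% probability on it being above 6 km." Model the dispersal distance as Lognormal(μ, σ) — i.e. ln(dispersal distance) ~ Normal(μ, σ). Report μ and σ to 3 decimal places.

If T ~ Lognormal(μ,σ) then ln T ~ Normal(μ,σ), so the p-quantile of ln T is μ + z_p·σ.
ln(2.3) = 0.8329 and ln(6) = 1.792; z_{0.3} = -0.5244, z_{0.74} = 0.6433.
σ = (1.792 − 0.8329)/(0.6433 − (-0.5244)) = 0.821.
μ = 0.8329 − (-0.5244)·0.821 = 1.264.

μ ≈ 1.264, σ ≈ 0.821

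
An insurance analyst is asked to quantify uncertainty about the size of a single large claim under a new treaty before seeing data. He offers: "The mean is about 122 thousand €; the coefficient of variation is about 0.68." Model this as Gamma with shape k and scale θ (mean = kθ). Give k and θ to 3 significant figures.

k ≈ 2.16, θ ≈ 56.4

For Gamma(k, scale θ): mean = kθ, variance = kθ², so CV = 1/√k.
CV = 0.68, hence k = 1/CV² = 2.16.
Then θ = mean/k = 122/2.16 = 56.4.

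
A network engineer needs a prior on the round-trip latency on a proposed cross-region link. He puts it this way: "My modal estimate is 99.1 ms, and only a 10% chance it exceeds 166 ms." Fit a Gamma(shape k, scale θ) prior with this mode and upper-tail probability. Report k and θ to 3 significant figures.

k ≈ 8.1, θ ≈ 14

Gamma(k,θ) with k>1 has mode (k−1)θ, so θ = 99.1/(k−1).
Need P(X < 166) = 0.9 with θ tied to k this way. Start at k = 2, θ = 99.1: P(X<166) ≈ 0.499.
Too low — raise k to concentrate. Iterating converges to k ≈ 8.1.
Then θ = 99.1/(8.1−1) ≈ 14.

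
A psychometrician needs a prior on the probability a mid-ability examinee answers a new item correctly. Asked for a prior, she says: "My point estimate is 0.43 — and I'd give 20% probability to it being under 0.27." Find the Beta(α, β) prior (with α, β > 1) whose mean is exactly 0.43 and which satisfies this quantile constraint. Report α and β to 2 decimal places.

α ≈ 3.01, β ≈ 3.99

With mean 0.43 fixed, write α = 0.43s, β = 0.57s where s = α+β.
Need P(θ < 0.27) = 0.2 under Beta(0.43s, 0.57s). Normal approximation: (q−m)/√(m(1−m)/s) ≈ z_{0.2} = -0.842, so s ≈ 0.43·0.57·(-0.842)²/(0.27−0.43)² = 6.8.
At s = 6.8: P(θ<0.27) ≈ 0.204. Adjusting to match 0.2 gives s ≈ 7.00.
So α = 0.43·7.00 ≈ 3.01, β = 0.57·7.00 ≈ 3.99.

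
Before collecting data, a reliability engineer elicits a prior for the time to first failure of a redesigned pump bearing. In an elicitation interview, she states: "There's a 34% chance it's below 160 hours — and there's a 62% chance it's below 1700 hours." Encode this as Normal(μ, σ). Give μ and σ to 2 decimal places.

For Normal(μ,σ), the p-quantile is μ + z_p·σ. Here z_{0.34} = -0.4125, z_{0.62} = 0.3055.
So 160 = μ − 0.4125σ and 1700 = μ + 0.3055σ.
Subtracting: σ = (1700 − 160)/(0.3055 − (-0.4125)) = 2145.01.
Then μ = 160 − (-0.4125)·2145.01 = 1044.74.

μ = 1044.74, σ = 2145.01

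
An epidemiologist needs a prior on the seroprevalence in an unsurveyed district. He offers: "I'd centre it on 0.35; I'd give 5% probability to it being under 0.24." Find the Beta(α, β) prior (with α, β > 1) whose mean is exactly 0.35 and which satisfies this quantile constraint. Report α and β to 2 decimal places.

With mean 0.35 fixed, write α = 0.35s, β = 0.65s where s = α+β.
Need P(θ < 0.24) = 0.05 under Beta(0.35s, 0.65s). Normal approximation: (q−m)/√(m(1−m)/s) ≈ z_{0.05} = -1.64, so s ≈ 0.35·0.65·(-1.64)²/(0.24−0.35)² = 50.9.
At s = 50.9: P(θ<0.24) ≈ 0.043. Adjusting to match 0.05 gives s ≈ 46.65.
So α = 0.35·46.65 ≈ 16.33, β = 0.65·46.65 ≈ 30.32.

α ≈ 16.33, β ≈ 30.32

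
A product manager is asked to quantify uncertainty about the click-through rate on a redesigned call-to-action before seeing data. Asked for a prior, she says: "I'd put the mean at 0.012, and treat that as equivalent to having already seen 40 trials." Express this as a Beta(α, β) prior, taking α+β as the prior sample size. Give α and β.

α = 0.48, β = 39.52

Under the effective-sample-size interpretation, Beta(α, β) has prior mean α/(α+β) and prior sample size α+β.
So α+β = 40 and α/(α+β) = 0.012, giving α = 0.012·40 = 0.48 and β = 40 − 0.48 = 39.52.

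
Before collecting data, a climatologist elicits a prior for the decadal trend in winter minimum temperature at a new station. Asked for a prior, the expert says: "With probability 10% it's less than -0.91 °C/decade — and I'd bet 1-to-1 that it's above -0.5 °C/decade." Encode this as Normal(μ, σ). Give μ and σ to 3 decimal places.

The p-quantile of Normal(μ,σ) is μ + z_p·σ, with z_{0.1} = -1.282 and z_{0.5} = 0.
Eliminate σ: μ = (z₂·x₁ − z₁·x₂)/(z₂ − z₁) = (0·-0.91 − (-1.282)·-0.5)/1.282 = -0.500.
Then σ = (x₂ − x₁)/(z₂ − z₁) = (-0.5 − -0.91)/1.282 = 0.320.

μ = -0.500, σ = 0.320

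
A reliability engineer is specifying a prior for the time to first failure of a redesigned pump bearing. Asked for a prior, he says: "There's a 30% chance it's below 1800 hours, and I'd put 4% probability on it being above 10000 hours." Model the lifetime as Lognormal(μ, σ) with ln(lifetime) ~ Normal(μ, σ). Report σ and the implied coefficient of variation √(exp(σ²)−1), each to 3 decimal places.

If T ~ Lognormal(μ,σ) then ln T ~ Normal(μ,σ), so the p-quantile of ln T is μ + z_p·σ.
ln(1800) = 7.496 and ln(10000) = 9.21; z_{0.3} = -0.5244, z_{0.96} = 1.751.
σ = (9.21 − 7.496)/(1.751 − (-0.5244)) = 0.754.
μ = 7.496 − (-0.5244)·0.754 = 7.891.
CV = √(exp(σ²)−1) = √(exp(0.5681)−1) = 0.875.

σ ≈ 0.754, CV ≈ 0.875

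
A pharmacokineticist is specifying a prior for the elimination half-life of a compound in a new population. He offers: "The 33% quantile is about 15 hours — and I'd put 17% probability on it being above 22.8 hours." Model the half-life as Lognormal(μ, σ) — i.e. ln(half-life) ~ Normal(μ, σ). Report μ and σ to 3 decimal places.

μ ≈ 2.840, σ ≈ 0.300

If T ~ Lognormal(μ,σ) then ln T ~ Normal(μ,σ), so the p-quantile of ln T is μ + z_p·σ.
ln(15) = 2.708 and ln(22.8) = 3.127; z_{0.33} = -0.4399, z_{0.83} = 0.9542.
σ = (3.127 − 2.708)/(0.9542 − (-0.4399)) = 0.300.
μ = 2.708 − (-0.4399)·0.300 = 2.840.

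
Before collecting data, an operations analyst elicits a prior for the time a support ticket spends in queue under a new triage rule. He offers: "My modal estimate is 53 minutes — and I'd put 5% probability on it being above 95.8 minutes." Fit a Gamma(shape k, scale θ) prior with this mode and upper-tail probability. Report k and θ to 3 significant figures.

Gamma(k,θ) with k>1 has mode (k−1)θ, so θ = 53/(k−1).
Need P(X < 95.8) = 0.95 with θ tied to k this way. Start at k = 2, θ = 53: P(X<95.8) ≈ 0.539.
Too low — raise k to concentrate. Iterating converges to k ≈ 8.95.
Then θ = 53/(8.95−1) ≈ 6.67.

k ≈ 8.95, θ ≈ 6.67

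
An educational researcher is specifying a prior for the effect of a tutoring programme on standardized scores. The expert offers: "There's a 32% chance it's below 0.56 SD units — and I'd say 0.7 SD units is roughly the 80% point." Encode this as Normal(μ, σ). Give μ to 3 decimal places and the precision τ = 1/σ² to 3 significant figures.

The p-quantile of Normal(μ,σ) is μ + z_p·σ, with z_{0.32} = -0.4677 and z_{0.8} = 0.8416.
Eliminate σ: μ = (z₂·x₁ − z₁·x₂)/(z₂ − z₁) = (0.8416·0.56 − (-0.4677)·0.7)/1.309 = 0.610.
Then σ = (x₂ − x₁)/(z₂ − z₁) = (0.7 − 0.56)/1.309 = 0.107.
Precision τ = 1/σ² = 1/0.1069² = 87.5.

μ = 0.610, τ = 87.5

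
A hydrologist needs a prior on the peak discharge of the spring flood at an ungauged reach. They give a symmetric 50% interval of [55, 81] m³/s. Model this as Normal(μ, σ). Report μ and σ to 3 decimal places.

A symmetric 50% interval runs μ ± z·σ with z = 0.6745.
Half-width = 13, so σ = 13/0.6745 = 19.274.
μ is the interval midpoint, 68.000.

μ = 68.000, σ = 19.274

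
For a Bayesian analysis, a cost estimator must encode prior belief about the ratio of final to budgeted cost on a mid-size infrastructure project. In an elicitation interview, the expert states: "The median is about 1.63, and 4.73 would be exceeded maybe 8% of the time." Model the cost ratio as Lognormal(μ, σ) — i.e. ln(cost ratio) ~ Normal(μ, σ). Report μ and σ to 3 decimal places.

μ ≈ 0.489, σ ≈ 0.758

If T ~ Lognormal(μ,σ) then ln T ~ Normal(μ,σ), so the p-quantile of ln T is μ + z_p·σ.
ln(1.63) = 0.4886 and ln(4.73) = 1.554; z_{0.5} = 0, z_{0.92} = 1.405.
σ = (1.554 − 0.4886)/(1.405 − (0)) = 0.758.
μ = 0.4886 − (0)·0.758 = 0.489.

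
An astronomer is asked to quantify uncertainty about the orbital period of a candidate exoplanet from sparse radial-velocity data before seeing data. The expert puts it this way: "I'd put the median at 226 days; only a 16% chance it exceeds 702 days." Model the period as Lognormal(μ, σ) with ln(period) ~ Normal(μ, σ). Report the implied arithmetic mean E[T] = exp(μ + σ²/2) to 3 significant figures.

E[T] ≈ 433 days

If T ~ Lognormal(μ,σ) then ln T ~ Normal(μ,σ), so the p-quantile of ln T is μ + z_p·σ.
ln(226) = 5.421 and ln(702) = 6.554; z_{0.5} = 0, z_{0.84} = 0.9945.
σ = (6.554 − 5.421)/(0.9945 − (0)) = 1.140.
μ = 5.421 − (0)·1.140 = 5.421.
E[T] = exp(μ + σ²/2) = exp(5.421 + 0.6495) = 433 days.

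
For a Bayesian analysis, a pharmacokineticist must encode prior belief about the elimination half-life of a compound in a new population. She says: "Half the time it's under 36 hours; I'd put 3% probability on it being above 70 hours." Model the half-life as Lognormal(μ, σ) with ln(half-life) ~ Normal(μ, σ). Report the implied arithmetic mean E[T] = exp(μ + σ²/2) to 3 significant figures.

E[T] ≈ 38.3 hours

If T ~ Lognormal(μ,σ) then ln T ~ Normal(μ,σ), so the p-quantile of ln T is μ + z_p·σ.
ln(36) = 3.584 and ln(70) = 4.248; z_{0.5} = 0, z_{0.97} = 1.881.
σ = (4.248 − 3.584)/(1.881 − (0)) = 0.354.
μ = 3.584 − (0)·0.354 = 3.584.
E[T] = exp(μ + σ²/2) = exp(3.584 + 0.0625) = 38.3 hours.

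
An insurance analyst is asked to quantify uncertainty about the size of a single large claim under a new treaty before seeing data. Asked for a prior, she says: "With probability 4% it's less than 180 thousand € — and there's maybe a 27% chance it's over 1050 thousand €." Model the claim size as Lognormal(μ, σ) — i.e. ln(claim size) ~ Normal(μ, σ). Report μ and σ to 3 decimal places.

If T ~ Lognormal(μ,σ) then ln T ~ Normal(μ,σ), so the p-quantile of ln T is μ + z_p·σ.
ln(180) = 5.193 and ln(1050) = 6.957; z_{0.04} = -1.751, z_{0.73} = 0.6128.
σ = (6.957 − 5.193)/(0.6128 − (-1.751)) = 0.746.
μ = 5.193 − (-1.751)·0.746 = 6.499.

μ ≈ 6.499, σ ≈ 0.746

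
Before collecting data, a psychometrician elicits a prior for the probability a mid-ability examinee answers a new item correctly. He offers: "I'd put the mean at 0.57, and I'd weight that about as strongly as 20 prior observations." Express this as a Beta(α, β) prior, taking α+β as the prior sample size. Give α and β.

Under the effective-sample-size interpretation, Beta(α, β) has prior mean α/(α+β) and prior sample size α+β.
So α+β = 20 and α/(α+β) = 0.57, giving α = 0.57·20 = 11.4 and β = 20 − 11.4 = 8.6.

α = 11.4, β = 8.6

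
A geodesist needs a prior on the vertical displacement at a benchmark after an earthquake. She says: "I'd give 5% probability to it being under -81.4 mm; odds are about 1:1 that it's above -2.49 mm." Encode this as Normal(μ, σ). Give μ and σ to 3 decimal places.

μ = -2.490, σ = 47.974

For Normal(μ,σ), the p-quantile is μ + z_p·σ. Here z_{0.05} = -1.645, z_{0.5} = 0.
So -81.4 = μ − 1.645σ and -2.49 = μ + 0σ.
Subtracting: σ = (-2.49 − -81.4)/(0 − (-1.645)) = 47.974.
Then μ = -81.4 − (-1.645)·47.974 = -2.490.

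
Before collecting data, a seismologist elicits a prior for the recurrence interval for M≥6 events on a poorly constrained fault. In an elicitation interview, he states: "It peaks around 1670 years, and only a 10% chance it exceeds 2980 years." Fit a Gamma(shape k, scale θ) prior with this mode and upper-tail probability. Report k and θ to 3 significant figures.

k ≈ 6.67, θ ≈ 294

Gamma(k,θ) with k>1 has mode (k−1)θ, so θ = 1670/(k−1).
Need P(X < 2980) = 0.9 with θ tied to k this way. Start at k = 2, θ = 1670: P(X<2980) ≈ 0.533.
Too low — raise k to concentrate. Iterating converges to k ≈ 6.67.
Then θ = 1670/(6.67−1) ≈ 294.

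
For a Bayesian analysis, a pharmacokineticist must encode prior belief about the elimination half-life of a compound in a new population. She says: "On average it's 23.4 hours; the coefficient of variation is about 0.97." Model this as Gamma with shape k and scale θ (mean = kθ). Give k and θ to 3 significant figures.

k ≈ 1.06, θ ≈ 22

For Gamma(k, scale θ): mean = kθ, variance = kθ², so CV = 1/√k.
CV = 0.97, hence k = 1/CV² = 1.06.
Then θ = mean/k = 23.4/1.06 = 22.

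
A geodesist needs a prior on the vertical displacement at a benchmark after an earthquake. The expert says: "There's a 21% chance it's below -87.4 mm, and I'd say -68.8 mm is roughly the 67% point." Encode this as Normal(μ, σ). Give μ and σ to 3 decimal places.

The p-quantile of Normal(μ,σ) is μ + z_p·σ, with z_{0.21} = -0.8064 and z_{0.67} = 0.4399.
Eliminate σ: μ = (z₂·x₁ − z₁·x₂)/(z₂ − z₁) = (0.4399·-87.4 − (-0.8064)·-68.8)/1.246 = -75.365.
Then σ = (x₂ − x₁)/(z₂ − z₁) = (-68.8 − -87.4)/1.246 = 14.924.

μ = -75.365, σ = 14.924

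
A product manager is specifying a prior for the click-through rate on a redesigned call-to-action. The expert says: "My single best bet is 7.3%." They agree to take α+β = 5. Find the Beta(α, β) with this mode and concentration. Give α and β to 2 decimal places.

For α,β > 1 the Beta mode is (α−1)/(α+β−2). With α+β = 5, the mode is (α−1)/3.
Set (α−1)/3 = 0.073 → α = 1 + 0.073·3 = 1.22.
β = 5 − α = 3.78.

α = 1.22, β = 3.78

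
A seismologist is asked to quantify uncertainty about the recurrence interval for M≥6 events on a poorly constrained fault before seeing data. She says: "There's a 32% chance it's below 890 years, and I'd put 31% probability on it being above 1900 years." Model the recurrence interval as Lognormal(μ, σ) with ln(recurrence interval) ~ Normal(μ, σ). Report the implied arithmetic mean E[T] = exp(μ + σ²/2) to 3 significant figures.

If T ~ Lognormal(μ,σ) then ln T ~ Normal(μ,σ), so the p-quantile of ln T is μ + z_p·σ.
ln(890) = 6.791 and ln(1900) = 7.55; z_{0.32} = -0.4677, z_{0.69} = 0.4959.
σ = (7.55 − 6.791)/(0.4959 − (-0.4677)) = 0.787.
μ = 6.791 − (-0.4677)·0.787 = 7.159.
E[T] = exp(μ + σ²/2) = exp(7.159 + 0.3097) = 1750 years.

E[T] ≈ 1750 years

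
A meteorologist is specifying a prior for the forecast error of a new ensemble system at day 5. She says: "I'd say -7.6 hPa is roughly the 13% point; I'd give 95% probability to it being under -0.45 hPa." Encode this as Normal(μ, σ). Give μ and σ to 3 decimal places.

The p-quantile of Normal(μ,σ) is μ + z_p·σ, with z_{0.13} = -1.126 and z_{0.95} = 1.645.
Eliminate σ: μ = (z₂·x₁ − z₁·x₂)/(z₂ − z₁) = (1.645·-7.6 − (-1.126)·-0.45)/2.771 = -4.694.
Then σ = (x₂ − x₁)/(z₂ − z₁) = (-0.45 − -7.6)/2.771 = 2.580.

μ = -4.694, σ = 2.580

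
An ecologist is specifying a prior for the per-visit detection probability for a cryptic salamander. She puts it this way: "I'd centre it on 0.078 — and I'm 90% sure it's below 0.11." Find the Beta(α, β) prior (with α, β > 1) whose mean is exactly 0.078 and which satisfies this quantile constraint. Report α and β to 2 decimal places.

α ≈ 9.63, β ≈ 113.82

With mean 0.078 fixed, write α = 0.078s, β = 0.922s where s = α+β.
Need P(θ < 0.11) = 0.9 under Beta(0.078s, 0.922s). Normal approximation: (q−m)/√(m(1−m)/s) ≈ z_{0.9} = 1.28, so s ≈ 0.078·0.922·(1.28)²/(0.11−0.078)² = 115.3.
At s = 115.3: P(θ<0.11) ≈ 0.893. Adjusting to match 0.9 gives s ≈ 123.45.
So α = 0.078·123.45 ≈ 9.63, β = 0.922·123.45 ≈ 113.82.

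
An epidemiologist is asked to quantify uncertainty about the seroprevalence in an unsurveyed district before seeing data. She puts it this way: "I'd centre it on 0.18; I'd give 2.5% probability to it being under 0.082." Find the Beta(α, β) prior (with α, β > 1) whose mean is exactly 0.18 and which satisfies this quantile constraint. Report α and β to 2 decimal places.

With mean 0.18 fixed, write α = 0.18s, β = 0.82s where s = α+β.
Need P(θ < 0.082) = 0.025 under Beta(0.18s, 0.82s). Normal approximation: (q−m)/√(m(1−m)/s) ≈ z_{0.025} = -1.96, so s ≈ 0.18·0.82·(-1.96)²/(0.082−0.18)² = 59.0.
At s = 59.0: P(θ<0.082) ≈ 0.010. Adjusting to match 0.025 gives s ≈ 43.32.
So α = 0.18·43.32 ≈ 7.80, β = 0.82·43.32 ≈ 35.52.

α ≈ 7.80, β ≈ 35.52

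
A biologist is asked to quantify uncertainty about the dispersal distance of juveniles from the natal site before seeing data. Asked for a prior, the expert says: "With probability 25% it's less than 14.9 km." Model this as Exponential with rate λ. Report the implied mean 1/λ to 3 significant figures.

P(T < 14.9) = 1 − e^(−λ·14.9) = 0.25, so λ = −ln(1−0.25)/14.9 = −ln(0.75)/14.9 = 0.0193.
Mean = 1/λ = 51.8 km.

mean ≈ 51.8 km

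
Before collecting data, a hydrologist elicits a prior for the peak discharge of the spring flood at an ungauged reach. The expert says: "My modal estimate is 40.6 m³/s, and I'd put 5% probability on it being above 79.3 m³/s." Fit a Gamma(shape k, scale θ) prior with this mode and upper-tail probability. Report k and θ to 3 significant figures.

Gamma(k,θ) with k>1 has mode (k−1)θ, so θ = 40.6/(k−1).
Need P(X < 79.3) = 0.95 with θ tied to k this way. Start at k = 2, θ = 40.6: P(X<79.3) ≈ 0.581.
Too low — raise k to concentrate. Iterating converges to k ≈ 7.19.
Then θ = 40.6/(7.19−1) ≈ 6.56.

k ≈ 7.19, θ ≈ 6.56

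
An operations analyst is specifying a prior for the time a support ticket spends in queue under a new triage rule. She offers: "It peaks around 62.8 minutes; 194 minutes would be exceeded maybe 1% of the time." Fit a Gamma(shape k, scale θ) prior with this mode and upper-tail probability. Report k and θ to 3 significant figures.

Gamma(k,θ) with k>1 has mode (k−1)θ, so θ = 62.8/(k−1).
Need P(X < 194) = 0.99 with θ tied to k this way. Start at k = 2, θ = 62.8: P(X<194) ≈ 0.814.
Too low — raise k to concentrate. Iterating converges to k ≈ 4.51.
Then θ = 62.8/(4.51−1) ≈ 17.9.

k ≈ 4.51, θ ≈ 17.9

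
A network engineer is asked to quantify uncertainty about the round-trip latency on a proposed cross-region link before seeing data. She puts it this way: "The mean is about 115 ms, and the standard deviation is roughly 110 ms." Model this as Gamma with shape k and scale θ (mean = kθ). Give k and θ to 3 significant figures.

For Gamma(k, scale θ): mean = kθ, variance = kθ², so CV = 1/√k.
CV = SD/mean = 110/115 = 0.9565, hence k = 1/CV² = 1.09.
Then θ = mean/k = 115/1.09 = 105.

k ≈ 1.09, θ ≈ 105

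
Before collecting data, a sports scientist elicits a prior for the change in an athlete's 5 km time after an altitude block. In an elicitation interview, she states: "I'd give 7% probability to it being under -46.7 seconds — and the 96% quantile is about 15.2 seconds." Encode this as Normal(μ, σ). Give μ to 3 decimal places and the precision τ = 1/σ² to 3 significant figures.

μ = -18.387, τ = 0.00272

For Normal(μ,σ), the p-quantile is μ + z_p·σ. Here z_{0.07} = -1.476, z_{0.96} = 1.751.
So -46.7 = μ − 1.476σ and 15.2 = μ + 1.751σ.
Subtracting: σ = (15.2 − -46.7)/(1.751 − (-1.476)) = 19.185.
Then μ = -46.7 − (-1.476)·19.185 = -18.387.
Precision τ = 1/σ² = 1/19.19² = 0.00272.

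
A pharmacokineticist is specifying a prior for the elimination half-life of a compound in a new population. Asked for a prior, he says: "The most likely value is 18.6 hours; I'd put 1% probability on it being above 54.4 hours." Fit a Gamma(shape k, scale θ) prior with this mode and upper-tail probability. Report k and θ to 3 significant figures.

Gamma(k,θ) with k>1 has mode (k−1)θ, so θ = 18.6/(k−1).
Need P(X < 54.4) = 0.99 with θ tied to k this way. Start at k = 2, θ = 18.6: P(X<54.4) ≈ 0.789.
Too low — raise k to concentrate. Iterating converges to k ≈ 4.93.
Then θ = 18.6/(4.93−1) ≈ 4.73.

k ≈ 4.93, θ ≈ 4.73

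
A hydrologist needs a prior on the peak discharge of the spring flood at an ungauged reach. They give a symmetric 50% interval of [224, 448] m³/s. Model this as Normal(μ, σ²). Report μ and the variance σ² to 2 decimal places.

μ = 336.00, σ² = 27573.08

A symmetric 50% interval runs μ ± z·σ with z = 0.6745.
Half-width = 112, so σ = 112/0.6745 = 166.051 and σ² = 27573.08.
μ is the interval midpoint, 336.00.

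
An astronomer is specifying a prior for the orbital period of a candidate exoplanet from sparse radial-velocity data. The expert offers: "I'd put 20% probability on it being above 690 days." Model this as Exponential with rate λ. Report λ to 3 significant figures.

λ ≈ 0.00233

P(T > 690.0) = e^(−λ·690.0) = 0.2, so λ = −ln(0.2)/690.0 = 0.00233.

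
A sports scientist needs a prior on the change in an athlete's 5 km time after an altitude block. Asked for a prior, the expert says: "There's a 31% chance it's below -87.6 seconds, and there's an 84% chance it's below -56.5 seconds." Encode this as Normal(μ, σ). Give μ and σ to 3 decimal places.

μ = -77.253, σ = 20.868

For Normal(μ,σ), the p-quantile is μ + z_p·σ. Here z_{0.31} = -0.4959, z_{0.84} = 0.9945.
So -87.6 = μ − 0.4959σ and -56.5 = μ + 0.9945σ.
Subtracting: σ = (-56.5 − -87.6)/(0.9945 − (-0.4959)) = 20.868.
Then μ = -87.6 − (-0.4959)·20.868 = -77.253.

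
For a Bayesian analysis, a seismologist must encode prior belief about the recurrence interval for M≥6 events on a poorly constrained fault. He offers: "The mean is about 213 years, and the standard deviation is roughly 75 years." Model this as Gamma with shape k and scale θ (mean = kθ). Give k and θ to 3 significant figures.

For Gamma(k, scale θ): mean = kθ, variance = kθ², so CV = 1/√k.
CV = SD/mean = 75/213 = 0.3521, hence k = 1/CV² = 8.07.
Then θ = mean/k = 213/8.07 = 26.4.

k ≈ 8.07, θ ≈ 26.4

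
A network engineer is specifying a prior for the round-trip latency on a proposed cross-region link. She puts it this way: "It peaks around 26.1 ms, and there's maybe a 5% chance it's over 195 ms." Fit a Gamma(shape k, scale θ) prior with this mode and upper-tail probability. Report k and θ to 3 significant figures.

Gamma(k,θ) with k>1 has mode (k−1)θ, so θ = 26.1/(k−1).
Need P(X < 195) = 0.95 with θ tied to k this way. Start at k = 2, θ = 26.1: P(X<195) ≈ 0.995.
Too high — lower k to spread out. Iterating converges to k ≈ 1.53.
Then θ = 26.1/(1.53−1) ≈ 49.3.

k ≈ 1.53, θ ≈ 49.3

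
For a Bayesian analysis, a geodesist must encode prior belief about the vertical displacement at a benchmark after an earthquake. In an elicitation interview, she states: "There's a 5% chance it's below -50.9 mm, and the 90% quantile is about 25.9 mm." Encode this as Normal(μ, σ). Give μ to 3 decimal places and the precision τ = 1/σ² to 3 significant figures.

μ = -7.733, τ = 0.00145

For Normal(μ,σ), the p-quantile is μ + z_p·σ. Here z_{0.05} = -1.645, z_{0.9} = 1.282.
So -50.9 = μ − 1.645σ and 25.9 = μ + 1.282σ.
Subtracting: σ = (25.9 − -50.9)/(1.282 − (-1.645)) = 26.244.
Then μ = -50.9 − (-1.645)·26.244 = -7.733.
Precision τ = 1/σ² = 1/26.24² = 0.00145.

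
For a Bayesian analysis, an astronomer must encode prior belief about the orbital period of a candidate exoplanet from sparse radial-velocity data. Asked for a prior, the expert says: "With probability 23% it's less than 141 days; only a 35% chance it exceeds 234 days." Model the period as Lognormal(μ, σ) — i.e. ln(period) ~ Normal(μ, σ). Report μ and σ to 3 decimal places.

μ ≈ 5.282, σ ≈ 0.451

If T ~ Lognormal(μ,σ) then ln T ~ Normal(μ,σ), so the p-quantile of ln T is μ + z_p·σ.
ln(141) = 4.949 and ln(234) = 5.455; z_{0.23} = -0.7388, z_{0.65} = 0.3853.
σ = (5.455 − 4.949)/(0.3853 − (-0.7388)) = 0.451.
μ = 4.949 − (-0.7388)·0.451 = 5.282.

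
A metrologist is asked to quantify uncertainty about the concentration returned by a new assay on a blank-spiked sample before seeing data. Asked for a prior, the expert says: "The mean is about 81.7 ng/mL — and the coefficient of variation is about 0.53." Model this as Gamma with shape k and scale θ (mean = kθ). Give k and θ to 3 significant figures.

For Gamma(k, scale θ): mean = kθ, variance = kθ², so CV = 1/√k.
CV = 0.53, hence k = 1/CV² = 3.56.
Then θ = mean/k = 81.7/3.56 = 22.9.

k ≈ 3.56, θ ≈ 22.9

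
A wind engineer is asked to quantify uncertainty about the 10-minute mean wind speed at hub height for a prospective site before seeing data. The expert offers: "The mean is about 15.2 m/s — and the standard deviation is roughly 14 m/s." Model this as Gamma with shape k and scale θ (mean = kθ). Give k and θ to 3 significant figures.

For Gamma(k, scale θ): mean = kθ, variance = kθ², so CV = 1/√k.
CV = SD/mean = 14/15.2 = 0.9211, hence k = 1/CV² = 1.18.
Then θ = mean/k = 15.2/1.18 = 12.9.

k ≈ 1.18, θ ≈ 12.9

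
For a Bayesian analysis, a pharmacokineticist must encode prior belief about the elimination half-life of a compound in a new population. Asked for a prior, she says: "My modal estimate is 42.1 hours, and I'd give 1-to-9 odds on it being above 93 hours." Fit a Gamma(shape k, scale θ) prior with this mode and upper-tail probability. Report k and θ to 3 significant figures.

Gamma(k,θ) with k>1 has mode (k−1)θ, so θ = 42.1/(k−1).
Need P(X < 93) = 0.9 with θ tied to k this way. Start at k = 2, θ = 42.1: P(X<93) ≈ 0.648.
Too low — raise k to concentrate. Iterating converges to k ≈ 4.06.
Then θ = 42.1/(4.06−1) ≈ 13.8.

k ≈ 4.06, θ ≈ 13.8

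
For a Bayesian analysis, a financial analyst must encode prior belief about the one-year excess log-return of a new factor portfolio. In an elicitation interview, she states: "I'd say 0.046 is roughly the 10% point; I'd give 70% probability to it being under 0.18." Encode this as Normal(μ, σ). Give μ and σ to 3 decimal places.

μ = 0.141, σ = 0.074

The p-quantile of Normal(μ,σ) is μ + z_p·σ, with z_{0.1} = -1.282 and z_{0.7} = 0.5244.
Eliminate σ: μ = (z₂·x₁ − z₁·x₂)/(z₂ − z₁) = (0.5244·0.046 − (-1.282)·0.18)/1.806 = 0.141.
Then σ = (x₂ − x₁)/(z₂ − z₁) = (0.18 − 0.046)/1.806 = 0.074.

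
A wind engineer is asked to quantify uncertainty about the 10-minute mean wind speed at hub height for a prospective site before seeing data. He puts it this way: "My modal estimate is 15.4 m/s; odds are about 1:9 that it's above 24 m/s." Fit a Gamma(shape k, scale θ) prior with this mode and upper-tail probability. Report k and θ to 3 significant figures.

k ≈ 10.5, θ ≈ 1.62

Gamma(k,θ) with k>1 has mode (k−1)θ, so θ = 15.4/(k−1).
Need P(X < 24) = 0.9 with θ tied to k this way. Start at k = 2, θ = 15.4: P(X<24) ≈ 0.462.
Too low — raise k to concentrate. Iterating converges to k ≈ 10.5.
Then θ = 15.4/(10.5−1) ≈ 1.62.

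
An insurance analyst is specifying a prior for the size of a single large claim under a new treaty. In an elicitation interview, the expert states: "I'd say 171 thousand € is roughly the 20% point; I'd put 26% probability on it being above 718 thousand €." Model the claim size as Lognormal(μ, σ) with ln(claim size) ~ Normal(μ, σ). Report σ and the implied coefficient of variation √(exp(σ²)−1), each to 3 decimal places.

σ ≈ 0.966, CV ≈ 1.242

If T ~ Lognormal(μ,σ) then ln T ~ Normal(μ,σ), so the p-quantile of ln T is μ + z_p·σ.
ln(171) = 5.142 and ln(718) = 6.576; z_{0.2} = -0.8416, z_{0.74} = 0.6433.
σ = (6.576 − 5.142)/(0.6433 − (-0.8416)) = 0.966.
μ = 5.142 − (-0.8416)·0.966 = 5.955.
CV = √(exp(σ²)−1) = √(exp(0.9336)−1) = 1.242.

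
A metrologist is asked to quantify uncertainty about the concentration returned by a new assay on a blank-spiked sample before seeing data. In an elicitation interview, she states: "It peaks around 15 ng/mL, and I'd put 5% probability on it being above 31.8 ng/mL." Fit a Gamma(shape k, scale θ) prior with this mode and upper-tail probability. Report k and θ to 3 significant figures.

Gamma(k,θ) with k>1 has mode (k−1)θ, so θ = 15/(k−1).
Need P(X < 31.8) = 0.95 with θ tied to k this way. Start at k = 2, θ = 15: P(X<31.8) ≈ 0.626.
Too low — raise k to concentrate. Iterating converges to k ≈ 5.89.
Then θ = 15/(5.89−1) ≈ 3.07.

k ≈ 5.89, θ ≈ 3.07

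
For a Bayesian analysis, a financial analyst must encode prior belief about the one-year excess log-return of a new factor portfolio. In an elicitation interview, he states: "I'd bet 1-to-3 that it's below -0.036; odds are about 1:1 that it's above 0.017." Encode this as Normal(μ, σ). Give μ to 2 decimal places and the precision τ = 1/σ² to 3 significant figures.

μ = 0.02, τ = 162

For Normal(μ,σ), the p-quantile is μ + z_p·σ. Here z_{0.25} = -0.6745, z_{0.5} = 0.
So -0.036 = μ − 0.6745σ and 0.017 = μ + 0σ.
Subtracting: σ = (0.017 − -0.036)/(0 − (-0.6745)) = 0.08.
Then μ = -0.036 − (-0.6745)·0.08 = 0.02.
Precision τ = 1/σ² = 1/0.07858² = 162.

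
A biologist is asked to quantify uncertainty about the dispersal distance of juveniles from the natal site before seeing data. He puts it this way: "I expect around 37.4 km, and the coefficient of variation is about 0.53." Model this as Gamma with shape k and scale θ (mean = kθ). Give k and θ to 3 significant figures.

k ≈ 3.56, θ ≈ 10.5

For Gamma(k, scale θ): mean = kθ, variance = kθ², so CV = 1/√k.
CV = 0.53, hence k = 1/CV² = 3.56.
Then θ = mean/k = 37.4/3.56 = 10.5.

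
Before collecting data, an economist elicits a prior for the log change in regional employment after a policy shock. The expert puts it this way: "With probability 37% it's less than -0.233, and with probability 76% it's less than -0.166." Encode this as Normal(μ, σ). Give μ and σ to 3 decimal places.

μ = -0.212, σ = 0.065

The p-quantile of Normal(μ,σ) is μ + z_p·σ, with z_{0.37} = -0.3319 and z_{0.76} = 0.7063.
Eliminate σ: μ = (z₂·x₁ − z₁·x₂)/(z₂ − z₁) = (0.7063·-0.233 − (-0.3319)·-0.166)/1.038 = -0.212.
Then σ = (x₂ − x₁)/(z₂ − z₁) = (-0.166 − -0.233)/1.038 = 0.065.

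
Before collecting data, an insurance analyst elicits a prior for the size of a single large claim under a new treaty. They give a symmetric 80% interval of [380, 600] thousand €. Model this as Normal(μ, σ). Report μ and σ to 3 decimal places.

μ = 490.000, σ = 85.833

A symmetric 80% interval runs μ ± z·σ with z = 1.282.
Half-width = 110, so σ = 110/1.282 = 85.833.
μ is the interval midpoint, 490.000.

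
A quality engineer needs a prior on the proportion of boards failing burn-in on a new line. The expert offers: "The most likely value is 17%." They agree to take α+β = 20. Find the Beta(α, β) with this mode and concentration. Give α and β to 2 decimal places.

For α,β > 1 the Beta mode is (α−1)/(α+β−2). With α+β = 20, the mode is (α−1)/18.
Set (α−1)/18 = 0.17 → α = 1 + 0.17·18 = 4.06.
β = 20 − α = 15.94.

α = 4.06, β = 15.94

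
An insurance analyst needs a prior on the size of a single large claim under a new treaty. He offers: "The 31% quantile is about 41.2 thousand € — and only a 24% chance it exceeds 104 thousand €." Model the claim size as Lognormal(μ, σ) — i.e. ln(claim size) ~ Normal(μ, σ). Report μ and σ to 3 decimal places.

If T ~ Lognormal(μ,σ) then ln T ~ Normal(μ,σ), so the p-quantile of ln T is μ + z_p·σ.
ln(41.2) = 3.718 and ln(104) = 4.644; z_{0.31} = -0.4959, z_{0.76} = 0.7063.
σ = (4.644 − 3.718)/(0.7063 − (-0.4959)) = 0.770.
μ = 3.718 − (-0.4959)·0.770 = 4.100.

μ ≈ 4.100, σ ≈ 0.770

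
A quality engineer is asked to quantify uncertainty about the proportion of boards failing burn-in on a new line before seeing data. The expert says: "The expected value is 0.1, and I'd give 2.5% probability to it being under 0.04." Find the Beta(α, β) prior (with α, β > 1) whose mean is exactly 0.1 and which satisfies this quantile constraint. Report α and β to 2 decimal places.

With mean 0.1 fixed, write α = 0.1s, β = 0.9s where s = α+β.
Need P(θ < 0.04) = 0.025 under Beta(0.1s, 0.9s). Normal approximation: (q−m)/√(m(1−m)/s) ≈ z_{0.025} = -1.96, so s ≈ 0.1·0.9·(-1.96)²/(0.04−0.1)² = 96.0.
At s = 96.0: P(θ<0.04) ≈ 0.007. Adjusting to match 0.025 gives s ≈ 64.75.
So α = 0.1·64.75 ≈ 6.48, β = 0.9·64.75 ≈ 58.28.

α ≈ 6.48, β ≈ 58.28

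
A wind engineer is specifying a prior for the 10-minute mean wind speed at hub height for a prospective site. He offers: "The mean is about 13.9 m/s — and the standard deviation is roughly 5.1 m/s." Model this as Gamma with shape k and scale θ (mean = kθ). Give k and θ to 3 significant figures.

k ≈ 7.43, θ ≈ 1.87

For Gamma(k, scale θ): mean = kθ, variance = kθ², so CV = 1/√k.
CV = SD/mean = 5.1/13.9 = 0.3669, hence k = 1/CV² = 7.43.
Then θ = mean/k = 13.9/7.43 = 1.87.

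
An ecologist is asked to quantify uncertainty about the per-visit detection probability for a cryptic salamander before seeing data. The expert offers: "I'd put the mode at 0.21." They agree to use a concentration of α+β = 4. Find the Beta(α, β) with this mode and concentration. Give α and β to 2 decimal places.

For α,β > 1 the Beta mode is (α−1)/(α+β−2). With α+β = 4, the mode is (α−1)/2.
Set (α−1)/2 = 0.21 → α = 1 + 0.21·2 = 1.42.
β = 4 − α = 2.58.

α = 1.42, β = 2.58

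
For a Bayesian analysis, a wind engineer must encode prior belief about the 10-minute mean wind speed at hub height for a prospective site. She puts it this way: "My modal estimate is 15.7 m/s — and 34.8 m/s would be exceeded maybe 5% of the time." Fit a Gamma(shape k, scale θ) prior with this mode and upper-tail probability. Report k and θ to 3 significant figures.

Gamma(k,θ) with k>1 has mode (k−1)θ, so θ = 15.7/(k−1).
Need P(X < 34.8) = 0.95 with θ tied to k this way. Start at k = 2, θ = 15.7: P(X<34.8) ≈ 0.649.
Too low — raise k to concentrate. Iterating converges to k ≈ 5.34.
Then θ = 15.7/(5.34−1) ≈ 3.62.

k ≈ 5.34, θ ≈ 3.62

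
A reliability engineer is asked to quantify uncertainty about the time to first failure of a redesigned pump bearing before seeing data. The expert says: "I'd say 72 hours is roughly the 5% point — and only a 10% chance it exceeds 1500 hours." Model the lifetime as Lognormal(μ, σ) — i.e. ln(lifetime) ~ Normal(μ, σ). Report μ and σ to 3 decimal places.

If T ~ Lognormal(μ,σ) then ln T ~ Normal(μ,σ), so the p-quantile of ln T is μ + z_p·σ.
ln(72) = 4.277 and ln(1500) = 7.313; z_{0.05} = -1.645, z_{0.9} = 1.282.
σ = (7.313 − 4.277)/(1.282 − (-1.645)) = 1.038.
μ = 4.277 − (-1.645)·1.038 = 5.983.

μ ≈ 5.983, σ ≈ 1.038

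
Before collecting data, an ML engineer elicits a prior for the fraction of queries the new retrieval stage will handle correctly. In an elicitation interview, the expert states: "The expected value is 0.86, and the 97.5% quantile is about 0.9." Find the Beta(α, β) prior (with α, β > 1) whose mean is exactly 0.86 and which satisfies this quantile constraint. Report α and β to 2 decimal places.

With mean 0.86 fixed, write α = 0.86s, β = 0.14s where s = α+β.
Need P(θ < 0.9) = 0.975 under Beta(0.86s, 0.14s). Normal approximation: (q−m)/√(m(1−m)/s) ≈ z_{0.975} = 1.96, so s ≈ 0.86·0.14·(1.96)²/(0.9−0.86)² = 289.1.
At s = 289.1: P(θ<0.9) ≈ 0.982. Adjusting to match 0.975 gives s ≈ 251.37.
So α = 0.86·251.37 ≈ 216.18, β = 0.14·251.37 ≈ 35.19.

α ≈ 216.18, β ≈ 35.19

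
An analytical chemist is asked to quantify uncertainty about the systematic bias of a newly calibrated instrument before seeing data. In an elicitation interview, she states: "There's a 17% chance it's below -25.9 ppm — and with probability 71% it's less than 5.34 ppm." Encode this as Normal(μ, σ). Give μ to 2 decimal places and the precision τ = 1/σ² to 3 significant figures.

μ = -6.13, τ = 0.00233

The p-quantile of Normal(μ,σ) is μ + z_p·σ, with z_{0.17} = -0.9542 and z_{0.71} = 0.5534.
Eliminate σ: μ = (z₂·x₁ − z₁·x₂)/(z₂ − z₁) = (0.5534·-25.9 − (-0.9542)·5.34)/1.508 = -6.13.
Then σ = (x₂ − x₁)/(z₂ − z₁) = (5.34 − -25.9)/1.508 = 20.72.
Precision τ = 1/σ² = 1/20.72² = 0.00233.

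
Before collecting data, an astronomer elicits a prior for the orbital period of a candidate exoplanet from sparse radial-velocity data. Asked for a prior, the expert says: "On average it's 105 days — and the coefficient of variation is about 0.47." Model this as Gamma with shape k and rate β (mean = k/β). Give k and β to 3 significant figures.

k ≈ 4.53, β ≈ 0.0431

For Gamma(k, rate β): mean = k/β, variance = k/β², so CV = 1/√k.
CV = 0.47, hence k = 1/CV² = 4.53.
Then β = k/mean = 4.53/105 = 0.0431.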